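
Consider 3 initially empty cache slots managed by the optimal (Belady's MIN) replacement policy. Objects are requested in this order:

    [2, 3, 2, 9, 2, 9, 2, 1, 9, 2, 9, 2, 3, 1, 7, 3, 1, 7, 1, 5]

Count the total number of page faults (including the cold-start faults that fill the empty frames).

7

2 → miss, frames {2}
3 → miss, frames {2,3}
2 → hit
9 → miss, frames {2,3,9}
2 → hit
9 → hit
2 → hit
1 → miss, evict 3, frames {2,9,1}
9 → hit
2 → hit
9 → hit
2 → hit
3 → miss, evict 9, frames {2,1,3}
1 → hit
7 → miss, evict 2, frames {1,3,7}
3 → hit
1 → hit
7 → hit
1 → hit
5 → miss, evict 7, frames {1,3,5}
Page faults: 7.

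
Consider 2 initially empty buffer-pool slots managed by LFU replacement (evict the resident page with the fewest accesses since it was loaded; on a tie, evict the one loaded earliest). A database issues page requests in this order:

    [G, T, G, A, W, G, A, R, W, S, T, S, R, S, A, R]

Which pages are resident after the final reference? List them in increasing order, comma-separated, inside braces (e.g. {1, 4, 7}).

{G, R}

G -> miss, frames (G)
T -> miss, frames (G T)
G -> hit
A -> miss, evict T, frames (G A)
W -> miss, evict A, frames (G W)
G -> hit
A -> miss, evict W, frames (G A)
R -> miss, evict A, frames (G R)
W -> miss, evict R, frames (G W)
S -> miss, evict W, frames (G S)
T -> miss, evict S, frames (G T)
S -> miss, evict T, frames (G S)
R -> miss, evict S, frames (G R)
S -> miss, evict R, frames (G S)
A -> miss, evict S, frames (G A)
R -> miss, evict A, frames (G R)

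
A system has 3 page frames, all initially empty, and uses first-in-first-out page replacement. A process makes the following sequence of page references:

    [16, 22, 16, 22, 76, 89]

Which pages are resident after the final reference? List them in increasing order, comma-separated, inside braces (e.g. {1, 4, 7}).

{22, 76, 89}

16 → miss, frames {16}
22 → miss, frames {16,22}
16 → hit
22 → hit
76 → miss, frames {16,22,76}
89 → miss, evict 16, frames {22,76,89}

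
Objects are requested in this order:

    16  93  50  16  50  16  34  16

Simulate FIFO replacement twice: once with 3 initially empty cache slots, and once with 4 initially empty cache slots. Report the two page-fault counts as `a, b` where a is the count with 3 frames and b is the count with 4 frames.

3 frames: F F F . . . F F → 5 faults.
4 frames: F F F . . . F . → 4 faults.
4 < 5: adding a frame reduced faults, as is typical.

5, 4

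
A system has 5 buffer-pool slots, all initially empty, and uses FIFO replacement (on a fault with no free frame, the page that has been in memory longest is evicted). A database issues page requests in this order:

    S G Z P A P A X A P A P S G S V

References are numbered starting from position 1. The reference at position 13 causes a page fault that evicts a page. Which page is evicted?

G

pos 1: S → fault, frames (S)
pos 2: G → fault, frames (S G)
pos 3: Z → fault, frames (S G Z)
pos 4: P → fault, frames (S G Z P)
pos 5: A → fault, frames (S G Z P A)
pos 6: P → hit
pos 7: A → hit
pos 8: X → fault, evict S, frames (G Z P A X)
pos 9: A → hit
pos 10: P → hit
pos 11: A → hit
pos 12: P → hit
pos 13: S → fault, evict G, frames (Z P A X S)
At position 13, page G is evicted.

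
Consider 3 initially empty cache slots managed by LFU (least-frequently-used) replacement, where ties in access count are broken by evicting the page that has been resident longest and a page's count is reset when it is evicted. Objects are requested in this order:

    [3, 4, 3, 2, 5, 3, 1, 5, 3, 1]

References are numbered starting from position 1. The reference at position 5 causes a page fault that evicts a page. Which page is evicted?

pos 1: 3 -> fault, frames {3}
pos 2: 4 -> fault, frames {3,4}
pos 3: 3 -> hit
pos 4: 2 -> fault, frames {3,4,2}
pos 5: 5 -> fault, evict 4, frames {3,2,5}
At position 5, page 4 is evicted.

4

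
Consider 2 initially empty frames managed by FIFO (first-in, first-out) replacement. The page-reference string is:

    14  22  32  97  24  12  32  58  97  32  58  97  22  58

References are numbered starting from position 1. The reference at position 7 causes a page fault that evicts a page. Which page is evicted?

24

pos 1: 14 → fault, frames [14]
pos 2: 22 → fault, frames [14, 22]
pos 3: 32 → fault, evict 14, frames [22, 32]
pos 4: 97 → fault, evict 22, frames [32, 97]
pos 5: 24 → fault, evict 32, frames [97, 24]
pos 6: 12 → fault, evict 97, frames [24, 12]
pos 7: 32 → fault, evict 24, frames [12, 32]
At position 7, page 24 is evicted.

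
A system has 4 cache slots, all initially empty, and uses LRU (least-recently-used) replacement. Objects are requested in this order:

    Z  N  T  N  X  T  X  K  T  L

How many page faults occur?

Z -> miss, frames (Z)
N -> miss, frames (Z N)
T -> miss, frames (Z N T)
N -> hit
X -> miss, frames (Z T N X)
T -> hit
X -> hit
K -> miss, evict Z, frames (N T X K)
T -> hit
L -> miss, evict N, frames (X K T L)
Page faults: 6.

6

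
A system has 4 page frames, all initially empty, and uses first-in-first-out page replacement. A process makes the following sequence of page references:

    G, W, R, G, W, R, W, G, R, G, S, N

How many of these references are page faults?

5

G: fault, frames (G)
W: fault, frames (G W)
R: fault, frames (G W R)
G: hit
W: hit
R: hit
W: hit
G: hit
R: hit
G: hit
S: fault, frames (G W R S)
N: fault, evict G, frames (W R S N)
Page faults: 5.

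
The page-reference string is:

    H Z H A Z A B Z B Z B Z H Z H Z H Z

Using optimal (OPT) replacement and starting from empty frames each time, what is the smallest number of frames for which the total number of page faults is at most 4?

f=1: 18 faults
f=2: 5 faults
f=3: 4 faults
f=4: 4 faults
Smallest f with faults ≤ 4 is 3.

3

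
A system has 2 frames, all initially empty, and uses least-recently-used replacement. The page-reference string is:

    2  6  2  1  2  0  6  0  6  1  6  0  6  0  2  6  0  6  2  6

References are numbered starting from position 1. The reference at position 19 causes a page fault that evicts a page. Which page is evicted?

pos 1: 2 -> miss, frames {2}
pos 2: 6 -> miss, frames {2,6}
pos 3: 2 -> hit
pos 4: 1 -> miss, evict 6, frames {2,1}
pos 5: 2 -> hit
pos 6: 0 -> miss, evict 1, frames {2,0}
pos 7: 6 -> miss, evict 2, frames {0,6}
pos 8: 0 -> hit
pos 9: 6 -> hit
pos 10: 1 -> miss, evict 0, frames {6,1}
pos 11: 6 -> hit
pos 12: 0 -> miss, evict 1, frames {6,0}
pos 13: 6 -> hit
pos 14: 0 -> hit
pos 15: 2 -> miss, evict 6, frames {0,2}
pos 16: 6 -> miss, evict 0, frames {2,6}
pos 17: 0 -> miss, evict 2, frames {6,0}
pos 18: 6 -> hit
pos 19: 2 -> miss, evict 0, frames {6,2}
At position 19, page 0 is evicted.

0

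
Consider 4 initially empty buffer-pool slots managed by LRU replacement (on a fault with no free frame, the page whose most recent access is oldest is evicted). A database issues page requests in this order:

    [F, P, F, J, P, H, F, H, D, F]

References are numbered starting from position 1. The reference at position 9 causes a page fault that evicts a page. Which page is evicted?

J

pos 1: F → miss, frames (F)
pos 2: P → miss, frames (F P)
pos 3: F → hit
pos 4: J → miss, frames (P F J)
pos 5: P → hit
pos 6: H → miss, frames (F J P H)
pos 7: F → hit
pos 8: H → hit
pos 9: D → miss, evict J, frames (P F H D)
At position 9, page J is evicted.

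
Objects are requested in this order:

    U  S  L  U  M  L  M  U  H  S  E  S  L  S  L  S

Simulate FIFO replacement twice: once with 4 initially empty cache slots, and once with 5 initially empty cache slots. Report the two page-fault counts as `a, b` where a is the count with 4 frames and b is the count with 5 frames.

8, 6

4 frames: F F F . F . . . F . F F F . . . → 8 faults.
5 frames: F F F . F . . . F . F . . . . . → 6 faults.
6 < 8: adding a frame reduced faults, as is typical.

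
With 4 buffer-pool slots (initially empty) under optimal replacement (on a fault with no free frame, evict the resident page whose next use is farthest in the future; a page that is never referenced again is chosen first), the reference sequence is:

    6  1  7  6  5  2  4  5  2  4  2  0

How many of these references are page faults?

6: fault, frames {6}
1: fault, frames {6,1}
7: fault, frames {6,1,7}
6: hit
5: fault, frames {6,1,7,5}
2: fault, evict 7, frames {6,1,5,2}
4: fault, evict 1, frames {6,5,2,4}
5: hit
2: hit
4: hit
2: hit
0: fault, evict 4, frames {6,5,2,0}
Page faults: 7.

7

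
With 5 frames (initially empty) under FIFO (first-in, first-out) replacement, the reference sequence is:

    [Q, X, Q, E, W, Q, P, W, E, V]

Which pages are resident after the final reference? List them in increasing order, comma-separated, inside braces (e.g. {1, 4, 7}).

Q → fault, frames {Q}
X → fault, frames {Q,X}
Q → hit
E → fault, frames {Q,X,E}
W → fault, frames {Q,X,E,W}
Q → hit
P → fault, frames {Q,X,E,W,P}
W → hit
E → hit
V → fault, evict Q, frames {X,E,W,P,V}

{E, P, V, W, X}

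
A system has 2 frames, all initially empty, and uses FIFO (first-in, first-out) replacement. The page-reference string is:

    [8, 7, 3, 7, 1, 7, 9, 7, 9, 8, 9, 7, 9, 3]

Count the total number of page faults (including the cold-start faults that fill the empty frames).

10

8 -> miss, frames [8]
7 -> miss, frames [8, 7]
3 -> miss, evict 8, frames [7, 3]
7 -> hit
1 -> miss, evict 7, frames [3, 1]
7 -> miss, evict 3, frames [1, 7]
9 -> miss, evict 1, frames [7, 9]
7 -> hit
9 -> hit
8 -> miss, evict 7, frames [9, 8]
9 -> hit
7 -> miss, evict 9, frames [8, 7]
9 -> miss, evict 8, frames [7, 9]
3 -> miss, evict 7, frames [9, 3]
Page faults: 10.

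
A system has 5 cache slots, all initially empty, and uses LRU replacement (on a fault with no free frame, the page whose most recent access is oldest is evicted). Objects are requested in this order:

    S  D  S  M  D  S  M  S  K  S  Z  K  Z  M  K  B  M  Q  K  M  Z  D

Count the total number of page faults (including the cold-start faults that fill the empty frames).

S: fault, frames [S]
D: fault, frames [S, D]
S: hit
M: fault, frames [D, S, M]
D: hit
S: hit
M: hit
S: hit
K: fault, frames [D, M, S, K]
S: hit
Z: fault, frames [D, M, K, S, Z]
K: hit
Z: hit
M: hit
K: hit
B: fault, evict D, frames [S, Z, M, K, B]
M: hit
Q: fault, evict S, frames [Z, K, B, M, Q]
K: hit
M: hit
Z: hit
D: fault, evict B, frames [Q, K, M, Z, D]
Page faults: 8.

8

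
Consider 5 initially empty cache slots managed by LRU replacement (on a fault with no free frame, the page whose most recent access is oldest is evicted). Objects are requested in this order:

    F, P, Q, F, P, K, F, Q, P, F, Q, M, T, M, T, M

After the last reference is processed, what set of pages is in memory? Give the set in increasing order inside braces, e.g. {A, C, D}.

F → fault, frames {F}
P → fault, frames {F,P}
Q → fault, frames {F,P,Q}
F → hit
P → hit
K → fault, frames {Q,F,P,K}
F → hit
Q → hit
P → hit
F → hit
Q → hit
M → fault, frames {K,P,F,Q,M}
T → fault, evict K, frames {P,F,Q,M,T}
M → hit
T → hit
M → hit

{F, M, P, Q, T}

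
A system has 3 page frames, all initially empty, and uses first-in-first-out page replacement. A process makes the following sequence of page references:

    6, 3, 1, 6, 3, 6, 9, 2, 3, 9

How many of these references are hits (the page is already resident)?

6 → fault, frames [6]
3 → fault, frames [6, 3]
1 → fault, frames [6, 3, 1]
6 → hit
3 → hit
6 → hit
9 → fault, evict 6, frames [3, 1, 9]
2 → fault, evict 3, frames [1, 9, 2]
3 → fault, evict 1, frames [9, 2, 3]
9 → hit
Hits: 4.

4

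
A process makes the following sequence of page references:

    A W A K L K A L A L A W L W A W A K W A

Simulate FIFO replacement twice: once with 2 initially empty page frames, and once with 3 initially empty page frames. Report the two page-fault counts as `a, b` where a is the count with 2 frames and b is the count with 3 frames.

11, 7

2 frames: F F . F F . F . . . . F F . F F . F . F → 11 faults.
3 frames: F F . F F . F . . . . F . . . . . F . . → 7 faults.
7 < 11: adding a frame reduced faults, as is typical.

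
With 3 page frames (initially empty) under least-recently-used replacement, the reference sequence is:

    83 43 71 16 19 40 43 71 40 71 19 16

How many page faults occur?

10

83 -> miss, frames {83}
43 -> miss, frames {83,43}
71 -> miss, frames {83,43,71}
16 -> miss, evict 83, frames {43,71,16}
19 -> miss, evict 43, frames {71,16,19}
40 -> miss, evict 71, frames {16,19,40}
43 -> miss, evict 16, frames {19,40,43}
71 -> miss, evict 19, frames {40,43,71}
40 -> hit
71 -> hit
19 -> miss, evict 43, frames {40,71,19}
16 -> miss, evict 40, frames {71,19,16}
Page faults: 10.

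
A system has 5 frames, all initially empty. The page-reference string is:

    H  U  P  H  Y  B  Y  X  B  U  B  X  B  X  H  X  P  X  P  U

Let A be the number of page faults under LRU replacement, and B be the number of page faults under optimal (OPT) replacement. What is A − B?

Under LRU: F F F . F F . F . F . . . . . . F . . . → 8 faults.
Under OPT: F F F . F F . F . . . . . . . . . . . . → 6 faults.
A − B = 8 − 6 = 2.

2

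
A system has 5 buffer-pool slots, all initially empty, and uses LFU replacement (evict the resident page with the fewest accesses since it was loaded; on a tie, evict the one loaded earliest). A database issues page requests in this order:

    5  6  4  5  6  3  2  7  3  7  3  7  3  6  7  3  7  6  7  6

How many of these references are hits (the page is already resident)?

14

5: fault, frames [5]
6: fault, frames [5, 6]
4: fault, frames [5, 6, 4]
5: hit
6: hit
3: fault, frames [5, 6, 4, 3]
2: fault, frames [5, 6, 4, 3, 2]
7: fault, evict 4, frames [5, 6, 3, 2, 7]
3: hit
7: hit
3: hit
7: hit
3: hit
6: hit
7: hit
3: hit
7: hit
6: hit
7: hit
6: hit
Hits: 14.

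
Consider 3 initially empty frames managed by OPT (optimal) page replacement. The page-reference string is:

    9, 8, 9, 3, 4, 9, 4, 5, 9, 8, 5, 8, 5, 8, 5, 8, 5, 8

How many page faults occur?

5

9 -> fault, frames [9]
8 -> fault, frames [9, 8]
9 -> hit
3 -> fault, frames [9, 8, 3]
4 -> fault, evict 3, frames [9, 8, 4]
9 -> hit
4 -> hit
5 -> fault, evict 4, frames [9, 8, 5]
9 -> hit
8 -> hit
5 -> hit
8 -> hit
5 -> hit
8 -> hit
5 -> hit
8 -> hit
5 -> hit
8 -> hit
Page faults: 5.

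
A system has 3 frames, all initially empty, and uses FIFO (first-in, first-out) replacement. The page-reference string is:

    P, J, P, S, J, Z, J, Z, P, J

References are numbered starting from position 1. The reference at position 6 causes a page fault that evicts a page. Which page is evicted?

pos 1: P -> miss, frames [P]
pos 2: J -> miss, frames [P, J]
pos 3: P -> hit
pos 4: S -> miss, frames [P, J, S]
pos 5: J -> hit
pos 6: Z -> miss, evict P, frames [J, S, Z]
At position 6, page P is evicted.

P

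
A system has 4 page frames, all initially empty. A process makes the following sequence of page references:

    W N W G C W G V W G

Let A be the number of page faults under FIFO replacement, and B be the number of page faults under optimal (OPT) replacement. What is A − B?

1

Under FIFO: F F . F F . . F F . → 6 faults.
Under OPT: F F . F F . . F . . → 5 faults.
A − B = 6 − 5 = 1.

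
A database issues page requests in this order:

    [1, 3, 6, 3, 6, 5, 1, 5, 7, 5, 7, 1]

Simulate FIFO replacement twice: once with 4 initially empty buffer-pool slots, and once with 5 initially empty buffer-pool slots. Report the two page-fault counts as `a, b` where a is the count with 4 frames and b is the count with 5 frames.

6, 5

4 frames: F F F . . F . . F . . F → 6 faults.
5 frames: F F F . . F . . F . . . → 5 faults.
5 < 6: adding a frame reduced faults, as is typical.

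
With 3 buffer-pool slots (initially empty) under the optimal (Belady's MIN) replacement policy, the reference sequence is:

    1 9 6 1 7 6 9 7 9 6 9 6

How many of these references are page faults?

1 → miss, frames {1}
9 → miss, frames {1,9}
6 → miss, frames {1,9,6}
1 → hit
7 → miss, evict 1, frames {9,6,7}
6 → hit
9 → hit
7 → hit
9 → hit
6 → hit
9 → hit
6 → hit
Page faults: 4.

4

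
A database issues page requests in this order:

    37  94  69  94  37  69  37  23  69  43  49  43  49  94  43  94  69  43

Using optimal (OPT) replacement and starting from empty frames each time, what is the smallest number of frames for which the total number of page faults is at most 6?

f=1: 18 faults
f=2: 9 faults
f=3: 7 faults
f=4: 6 faults
f=5: 6 faults
f=6: 6 faults
Smallest f with faults ≤ 6 is 4.

4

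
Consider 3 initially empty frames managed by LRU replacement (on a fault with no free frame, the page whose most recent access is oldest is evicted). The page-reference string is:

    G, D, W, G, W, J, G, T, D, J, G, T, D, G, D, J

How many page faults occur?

11

G: fault, frames {G}
D: fault, frames {G,D}
W: fault, frames {G,D,W}
G: hit
W: hit
J: fault, evict D, frames {G,W,J}
G: hit
T: fault, evict W, frames {J,G,T}
D: fault, evict J, frames {G,T,D}
J: fault, evict G, frames {T,D,J}
G: fault, evict T, frames {D,J,G}
T: fault, evict D, frames {J,G,T}
D: fault, evict J, frames {G,T,D}
G: hit
D: hit
J: fault, evict T, frames {G,D,J}
Page faults: 11.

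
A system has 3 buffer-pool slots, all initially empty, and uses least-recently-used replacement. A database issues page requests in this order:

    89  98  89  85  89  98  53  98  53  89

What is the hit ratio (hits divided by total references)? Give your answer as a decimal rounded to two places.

89 -> miss, frames {89}
98 -> miss, frames {89,98}
89 -> hit
85 -> miss, frames {98,89,85}
89 -> hit
98 -> hit
53 -> miss, evict 85, frames {89,98,53}
98 -> hit
53 -> hit
89 -> hit
Hits: 6 of 10 references → 6/10 = 0.6000.

0.60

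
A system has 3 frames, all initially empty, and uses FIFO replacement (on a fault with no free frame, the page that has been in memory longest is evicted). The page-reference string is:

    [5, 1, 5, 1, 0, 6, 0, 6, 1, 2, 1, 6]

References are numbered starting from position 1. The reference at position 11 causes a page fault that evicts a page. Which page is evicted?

0

pos 1: 5: miss, frames [5]
pos 2: 1: miss, frames [5, 1]
pos 3: 5: hit
pos 4: 1: hit
pos 5: 0: miss, frames [5, 1, 0]
pos 6: 6: miss, evict 5, frames [1, 0, 6]
pos 7: 0: hit
pos 8: 6: hit
pos 9: 1: hit
pos 10: 2: miss, evict 1, frames [0, 6, 2]
pos 11: 1: miss, evict 0, frames [6, 2, 1]
At position 11, page 0 is evicted.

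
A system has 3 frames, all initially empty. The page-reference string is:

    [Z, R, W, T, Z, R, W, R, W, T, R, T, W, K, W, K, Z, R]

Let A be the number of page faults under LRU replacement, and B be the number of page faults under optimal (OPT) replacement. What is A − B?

4

Under LRU: F F F F F F F . . F . . . F . . F F → 11 faults.
Under OPT: F F F F . . F . . . . . . F . . F . → 7 faults.
A − B = 11 − 7 = 4.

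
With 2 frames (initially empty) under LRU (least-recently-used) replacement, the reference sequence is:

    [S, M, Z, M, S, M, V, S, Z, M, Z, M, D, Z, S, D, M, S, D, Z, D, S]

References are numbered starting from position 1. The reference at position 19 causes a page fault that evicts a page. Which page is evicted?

pos 1: S -> miss, frames {S}
pos 2: M -> miss, frames {S,M}
pos 3: Z -> miss, evict S, frames {M,Z}
pos 4: M -> hit
pos 5: S -> miss, evict Z, frames {M,S}
pos 6: M -> hit
pos 7: V -> miss, evict S, frames {M,V}
pos 8: S -> miss, evict M, frames {V,S}
pos 9: Z -> miss, evict V, frames {S,Z}
pos 10: M -> miss, evict S, frames {Z,M}
pos 11: Z -> hit
pos 12: M -> hit
pos 13: D -> miss, evict Z, frames {M,D}
pos 14: Z -> miss, evict M, frames {D,Z}
pos 15: S -> miss, evict D, frames {Z,S}
pos 16: D -> miss, evict Z, frames {S,D}
pos 17: M -> miss, evict S, frames {D,M}
pos 18: S -> miss, evict D, frames {M,S}
pos 19: D -> miss, evict M, frames {S,D}
At position 19, page M is evicted.

M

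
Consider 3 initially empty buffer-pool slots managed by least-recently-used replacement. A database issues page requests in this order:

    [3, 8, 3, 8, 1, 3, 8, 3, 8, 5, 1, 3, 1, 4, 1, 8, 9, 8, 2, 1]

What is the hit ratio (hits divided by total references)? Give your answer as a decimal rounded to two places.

3 → fault, frames (3)
8 → fault, frames (3 8)
3 → hit
8 → hit
1 → fault, frames (3 8 1)
3 → hit
8 → hit
3 → hit
8 → hit
5 → fault, evict 1, frames (3 8 5)
1 → fault, evict 3, frames (8 5 1)
3 → fault, evict 8, frames (5 1 3)
1 → hit
4 → fault, evict 5, frames (3 1 4)
1 → hit
8 → fault, evict 3, frames (4 1 8)
9 → fault, evict 4, frames (1 8 9)
8 → hit
2 → fault, evict 1, frames (9 8 2)
1 → fault, evict 9, frames (8 2 1)
Hits: 9 of 20 references → 9/20 = 0.4500.

0.45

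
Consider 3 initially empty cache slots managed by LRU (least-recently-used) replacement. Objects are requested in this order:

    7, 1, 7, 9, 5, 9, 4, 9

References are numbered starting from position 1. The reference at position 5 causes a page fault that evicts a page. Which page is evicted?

pos 1: 7 → fault, frames (7)
pos 2: 1 → fault, frames (7 1)
pos 3: 7 → hit
pos 4: 9 → fault, frames (1 7 9)
pos 5: 5 → fault, evict 1, frames (7 9 5)
At position 5, page 1 is evicted.

1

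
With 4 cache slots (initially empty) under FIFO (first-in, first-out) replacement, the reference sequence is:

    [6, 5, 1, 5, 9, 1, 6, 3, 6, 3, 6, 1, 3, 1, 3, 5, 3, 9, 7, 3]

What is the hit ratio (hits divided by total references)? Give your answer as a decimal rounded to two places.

0.60

6 → miss, frames {6}
5 → miss, frames {6,5}
1 → miss, frames {6,5,1}
5 → hit
9 → miss, frames {6,5,1,9}
1 → hit
6 → hit
3 → miss, evict 6, frames {5,1,9,3}
6 → miss, evict 5, frames {1,9,3,6}
3 → hit
6 → hit
1 → hit
3 → hit
1 → hit
3 → hit
5 → miss, evict 1, frames {9,3,6,5}
3 → hit
9 → hit
7 → miss, evict 9, frames {3,6,5,7}
3 → hit
Hits: 12 of 20 references → 12/20 = 0.6000.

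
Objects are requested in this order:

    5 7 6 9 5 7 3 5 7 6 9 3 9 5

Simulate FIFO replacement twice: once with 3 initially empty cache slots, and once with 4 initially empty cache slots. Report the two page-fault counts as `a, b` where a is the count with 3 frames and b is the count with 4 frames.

3 frames: F F F F F F F . . F F . . F → 10 faults.
4 frames: F F F F . . F F F F F F . F → 11 faults.
11 > 10: adding a frame increased faults — Belady's anomaly.

10, 11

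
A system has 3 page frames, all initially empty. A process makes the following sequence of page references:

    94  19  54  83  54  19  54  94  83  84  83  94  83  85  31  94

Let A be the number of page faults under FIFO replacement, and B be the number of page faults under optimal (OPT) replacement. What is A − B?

1

Under FIFO: F F F F . . . F . F . . . F F F → 9 faults.
Under OPT: F F F F . . . F . F . . . F F . → 8 faults.
A − B = 9 − 8 = 1.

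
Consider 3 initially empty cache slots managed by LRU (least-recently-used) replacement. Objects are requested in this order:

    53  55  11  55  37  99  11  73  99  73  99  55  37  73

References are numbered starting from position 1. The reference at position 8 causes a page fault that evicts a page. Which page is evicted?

pos 1: 53 -> miss, frames (53)
pos 2: 55 -> miss, frames (53 55)
pos 3: 11 -> miss, frames (53 55 11)
pos 4: 55 -> hit
pos 5: 37 -> miss, evict 53, frames (11 55 37)
pos 6: 99 -> miss, evict 11, frames (55 37 99)
pos 7: 11 -> miss, evict 55, frames (37 99 11)
pos 8: 73 -> miss, evict 37, frames (99 11 73)
At position 8, page 37 is evicted.

37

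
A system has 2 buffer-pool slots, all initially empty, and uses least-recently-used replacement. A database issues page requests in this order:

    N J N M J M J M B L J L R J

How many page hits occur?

5

N → fault, frames (N)
J → fault, frames (N J)
N → hit
M → fault, evict J, frames (N M)
J → fault, evict N, frames (M J)
M → hit
J → hit
M → hit
B → fault, evict J, frames (M B)
L → fault, evict M, frames (B L)
J → fault, evict B, frames (L J)
L → hit
R → fault, evict J, frames (L R)
J → fault, evict L, frames (R J)
Hits: 5.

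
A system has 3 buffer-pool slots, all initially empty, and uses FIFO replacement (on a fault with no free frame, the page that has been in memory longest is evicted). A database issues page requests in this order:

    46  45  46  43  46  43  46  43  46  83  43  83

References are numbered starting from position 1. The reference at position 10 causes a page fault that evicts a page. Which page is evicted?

46

pos 1: 46 -> fault, frames {46}
pos 2: 45 -> fault, frames {46,45}
pos 3: 46 -> hit
pos 4: 43 -> fault, frames {46,45,43}
pos 5: 46 -> hit
pos 6: 43 -> hit
pos 7: 46 -> hit
pos 8: 43 -> hit
pos 9: 46 -> hit
pos 10: 83 -> fault, evict 46, frames {45,43,83}
At position 10, page 46 is evicted.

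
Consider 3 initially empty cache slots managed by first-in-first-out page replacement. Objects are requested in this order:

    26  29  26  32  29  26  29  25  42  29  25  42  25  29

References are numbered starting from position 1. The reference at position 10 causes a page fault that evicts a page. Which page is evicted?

32

pos 1: 26 → fault, frames {26}
pos 2: 29 → fault, frames {26,29}
pos 3: 26 → hit
pos 4: 32 → fault, frames {26,29,32}
pos 5: 29 → hit
pos 6: 26 → hit
pos 7: 29 → hit
pos 8: 25 → fault, evict 26, frames {29,32,25}
pos 9: 42 → fault, evict 29, frames {32,25,42}
pos 10: 29 → fault, evict 32, frames {25,42,29}
At position 10, page 32 is evicted.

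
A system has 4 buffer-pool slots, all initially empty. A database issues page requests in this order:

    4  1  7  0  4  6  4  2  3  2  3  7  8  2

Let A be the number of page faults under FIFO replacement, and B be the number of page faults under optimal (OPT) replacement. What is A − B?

Under FIFO: F F F F . F F F F . . F F . → 10 faults.
Under OPT: F F F F . F . F F . . . F . → 8 faults.
A − B = 10 − 8 = 2.

2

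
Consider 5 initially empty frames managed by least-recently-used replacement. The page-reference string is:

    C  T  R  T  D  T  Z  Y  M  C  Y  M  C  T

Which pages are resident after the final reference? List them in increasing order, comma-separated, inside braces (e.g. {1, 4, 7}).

{C, M, T, Y, Z}

C: miss, frames [C]
T: miss, frames [C, T]
R: miss, frames [C, T, R]
T: hit
D: miss, frames [C, R, T, D]
T: hit
Z: miss, frames [C, R, D, T, Z]
Y: miss, evict C, frames [R, D, T, Z, Y]
M: miss, evict R, frames [D, T, Z, Y, M]
C: miss, evict D, frames [T, Z, Y, M, C]
Y: hit
M: hit
C: hit
T: hit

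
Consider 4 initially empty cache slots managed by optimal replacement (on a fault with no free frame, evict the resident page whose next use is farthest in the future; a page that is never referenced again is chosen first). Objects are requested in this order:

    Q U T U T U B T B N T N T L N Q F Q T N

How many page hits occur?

Q -> fault, frames [Q]
U -> fault, frames [Q, U]
T -> fault, frames [Q, U, T]
U -> hit
T -> hit
U -> hit
B -> fault, frames [Q, U, T, B]
T -> hit
B -> hit
N -> fault, evict B, frames [Q, U, T, N]
T -> hit
N -> hit
T -> hit
L -> fault, evict U, frames [Q, T, N, L]
N -> hit
Q -> hit
F -> fault, evict L, frames [Q, T, N, F]
Q -> hit
T -> hit
N -> hit
Hits: 13.

13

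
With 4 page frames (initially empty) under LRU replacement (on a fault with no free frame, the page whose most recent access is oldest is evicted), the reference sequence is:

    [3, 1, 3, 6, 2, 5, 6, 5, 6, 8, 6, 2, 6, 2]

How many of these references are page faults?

3 → fault, frames [3]
1 → fault, frames [3, 1]
3 → hit
6 → fault, frames [1, 3, 6]
2 → fault, frames [1, 3, 6, 2]
5 → fault, evict 1, frames [3, 6, 2, 5]
6 → hit
5 → hit
6 → hit
8 → fault, evict 3, frames [2, 5, 6, 8]
6 → hit
2 → hit
6 → hit
2 → hit
Page faults: 6.

6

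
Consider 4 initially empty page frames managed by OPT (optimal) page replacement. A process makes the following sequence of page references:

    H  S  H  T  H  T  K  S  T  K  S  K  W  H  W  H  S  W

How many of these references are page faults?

H -> fault, frames [H]
S -> fault, frames [H, S]
H -> hit
T -> fault, frames [H, S, T]
H -> hit
T -> hit
K -> fault, frames [H, S, T, K]
S -> hit
T -> hit
K -> hit
S -> hit
K -> hit
W -> fault, evict K, frames [H, S, T, W]
H -> hit
W -> hit
H -> hit
S -> hit
W -> hit
Page faults: 5.

5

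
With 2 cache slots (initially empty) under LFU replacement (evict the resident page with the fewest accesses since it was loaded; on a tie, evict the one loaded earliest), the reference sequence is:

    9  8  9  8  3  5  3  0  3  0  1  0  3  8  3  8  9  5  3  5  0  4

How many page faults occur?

9 → miss, frames {9}
8 → miss, frames {9,8}
9 → hit
8 → hit
3 → miss, evict 9, frames {8,3}
5 → miss, evict 3, frames {8,5}
3 → miss, evict 5, frames {8,3}
0 → miss, evict 3, frames {8,0}
3 → miss, evict 0, frames {8,3}
0 → miss, evict 3, frames {8,0}
1 → miss, evict 0, frames {8,1}
0 → miss, evict 1, frames {8,0}
3 → miss, evict 0, frames {8,3}
8 → hit
3 → hit
8 → hit
9 → miss, evict 3, frames {8,9}
5 → miss, evict 9, frames {8,5}
3 → miss, evict 5, frames {8,3}
5 → miss, evict 3, frames {8,5}
0 → miss, evict 5, frames {8,0}
4 → miss, evict 0, frames {8,4}
Page faults: 17.

17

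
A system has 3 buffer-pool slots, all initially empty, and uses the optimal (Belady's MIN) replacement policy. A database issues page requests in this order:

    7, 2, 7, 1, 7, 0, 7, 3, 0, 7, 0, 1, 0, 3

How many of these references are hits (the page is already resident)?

8

7 → miss, frames [7]
2 → miss, frames [7, 2]
7 → hit
1 → miss, frames [7, 2, 1]
7 → hit
0 → miss, evict 2, frames [7, 1, 0]
7 → hit
3 → miss, evict 1, frames [7, 0, 3]
0 → hit
7 → hit
0 → hit
1 → miss, evict 7, frames [0, 3, 1]
0 → hit
3 → hit
Hits: 8.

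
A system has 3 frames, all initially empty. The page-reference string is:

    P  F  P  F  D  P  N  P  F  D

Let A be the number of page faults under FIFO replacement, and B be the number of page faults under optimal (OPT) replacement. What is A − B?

Under FIFO: F F . . F . F F F F → 7 faults.
Under OPT: F F . . F . F . . F → 5 faults.
A − B = 7 − 5 = 2.

2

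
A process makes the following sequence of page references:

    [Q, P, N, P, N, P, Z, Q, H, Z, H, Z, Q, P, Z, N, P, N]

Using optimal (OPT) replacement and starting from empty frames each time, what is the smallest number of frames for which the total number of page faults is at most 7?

3

f=1: 18 faults
f=2: 9 faults
f=3: 7 faults
f=4: 6 faults
f=5: 5 faults
Smallest f with faults ≤ 7 is 3.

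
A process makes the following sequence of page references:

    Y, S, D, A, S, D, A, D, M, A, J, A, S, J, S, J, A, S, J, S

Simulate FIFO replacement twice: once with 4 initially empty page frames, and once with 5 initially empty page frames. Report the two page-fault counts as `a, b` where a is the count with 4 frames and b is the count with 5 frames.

7, 6

4 frames: F F F F . . . . F . F . F . . . . . . . → 7 faults.
5 frames: F F F F . . . . F . F . . . . . . . . . → 6 faults.
6 < 7: adding a frame reduced faults, as is typical.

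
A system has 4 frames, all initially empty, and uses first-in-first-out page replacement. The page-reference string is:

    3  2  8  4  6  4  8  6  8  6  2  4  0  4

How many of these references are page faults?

3 -> fault, frames [3]
2 -> fault, frames [3, 2]
8 -> fault, frames [3, 2, 8]
4 -> fault, frames [3, 2, 8, 4]
6 -> fault, evict 3, frames [2, 8, 4, 6]
4 -> hit
8 -> hit
6 -> hit
8 -> hit
6 -> hit
2 -> hit
4 -> hit
0 -> fault, evict 2, frames [8, 4, 6, 0]
4 -> hit
Page faults: 6.

6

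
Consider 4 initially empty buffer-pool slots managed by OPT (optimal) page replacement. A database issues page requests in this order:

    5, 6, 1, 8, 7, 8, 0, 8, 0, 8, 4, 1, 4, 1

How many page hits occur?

5 -> miss, frames [5]
6 -> miss, frames [5, 6]
1 -> miss, frames [5, 6, 1]
8 -> miss, frames [5, 6, 1, 8]
7 -> miss, evict 6, frames [5, 1, 8, 7]
8 -> hit
0 -> miss, evict 7, frames [5, 1, 8, 0]
8 -> hit
0 -> hit
8 -> hit
4 -> miss, evict 0, frames [5, 1, 8, 4]
1 -> hit
4 -> hit
1 -> hit
Hits: 7.

7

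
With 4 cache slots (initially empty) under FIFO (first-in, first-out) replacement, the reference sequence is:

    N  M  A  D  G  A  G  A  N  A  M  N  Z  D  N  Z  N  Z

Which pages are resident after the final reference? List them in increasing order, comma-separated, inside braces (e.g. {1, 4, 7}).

N -> fault, frames {N}
M -> fault, frames {N,M}
A -> fault, frames {N,M,A}
D -> fault, frames {N,M,A,D}
G -> fault, evict N, frames {M,A,D,G}
A -> hit
G -> hit
A -> hit
N -> fault, evict M, frames {A,D,G,N}
A -> hit
M -> fault, evict A, frames {D,G,N,M}
N -> hit
Z -> fault, evict D, frames {G,N,M,Z}
D -> fault, evict G, frames {N,M,Z,D}
N -> hit
Z -> hit
N -> hit
Z -> hit

{D, M, N, Z}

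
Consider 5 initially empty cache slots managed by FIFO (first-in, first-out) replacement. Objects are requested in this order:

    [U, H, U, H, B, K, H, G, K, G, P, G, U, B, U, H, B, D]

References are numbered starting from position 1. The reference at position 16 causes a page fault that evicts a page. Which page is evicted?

B

pos 1: U: fault, frames {U}
pos 2: H: fault, frames {U,H}
pos 3: U: hit
pos 4: H: hit
pos 5: B: fault, frames {U,H,B}
pos 6: K: fault, frames {U,H,B,K}
pos 7: H: hit
pos 8: G: fault, frames {U,H,B,K,G}
pos 9: K: hit
pos 10: G: hit
pos 11: P: fault, evict U, frames {H,B,K,G,P}
pos 12: G: hit
pos 13: U: fault, evict H, frames {B,K,G,P,U}
pos 14: B: hit
pos 15: U: hit
pos 16: H: fault, evict B, frames {K,G,P,U,H}
At position 16, page B is evicted.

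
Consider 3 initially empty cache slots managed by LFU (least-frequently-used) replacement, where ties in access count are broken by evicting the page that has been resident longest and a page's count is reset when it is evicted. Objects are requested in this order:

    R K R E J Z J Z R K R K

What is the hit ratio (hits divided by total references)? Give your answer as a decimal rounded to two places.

R → fault, frames [R]
K → fault, frames [R, K]
R → hit
E → fault, frames [R, K, E]
J → fault, evict K, frames [R, E, J]
Z → fault, evict E, frames [R, J, Z]
J → hit
Z → hit
R → hit
K → fault, evict J, frames [R, Z, K]
R → hit
K → hit
Hits: 6 of 12 references → 6/12 = 0.5000.

0.50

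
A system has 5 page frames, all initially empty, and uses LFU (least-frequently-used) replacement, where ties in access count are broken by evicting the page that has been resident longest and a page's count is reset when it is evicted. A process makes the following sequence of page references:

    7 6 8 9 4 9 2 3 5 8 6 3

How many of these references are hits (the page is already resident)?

2

7 → fault, frames [7]
6 → fault, frames [7, 6]
8 → fault, frames [7, 6, 8]
9 → fault, frames [7, 6, 8, 9]
4 → fault, frames [7, 6, 8, 9, 4]
9 → hit
2 → fault, evict 7, frames [6, 8, 9, 4, 2]
3 → fault, evict 6, frames [8, 9, 4, 2, 3]
5 → fault, evict 8, frames [9, 4, 2, 3, 5]
8 → fault, evict 4, frames [9, 2, 3, 5, 8]
6 → fault, evict 2, frames [9, 3, 5, 8, 6]
3 → hit
Hits: 2.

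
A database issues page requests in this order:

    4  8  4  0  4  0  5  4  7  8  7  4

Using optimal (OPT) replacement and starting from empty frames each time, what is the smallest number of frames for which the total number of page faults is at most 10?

2

f=1: 12 faults
f=2: 7 faults
f=3: 5 faults
f=4: 5 faults
f=5: 5 faults
Smallest f with faults ≤ 10 is 2.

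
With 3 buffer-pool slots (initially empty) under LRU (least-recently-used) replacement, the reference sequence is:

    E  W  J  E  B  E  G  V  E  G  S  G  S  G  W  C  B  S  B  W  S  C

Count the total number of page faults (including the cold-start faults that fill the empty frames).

E: miss, frames [E]
W: miss, frames [E, W]
J: miss, frames [E, W, J]
E: hit
B: miss, evict W, frames [J, E, B]
E: hit
G: miss, evict J, frames [B, E, G]
V: miss, evict B, frames [E, G, V]
E: hit
G: hit
S: miss, evict V, frames [E, G, S]
G: hit
S: hit
G: hit
W: miss, evict E, frames [S, G, W]
C: miss, evict S, frames [G, W, C]
B: miss, evict G, frames [W, C, B]
S: miss, evict W, frames [C, B, S]
B: hit
W: miss, evict C, frames [S, B, W]
S: hit
C: miss, evict B, frames [W, S, C]
Page faults: 13.

13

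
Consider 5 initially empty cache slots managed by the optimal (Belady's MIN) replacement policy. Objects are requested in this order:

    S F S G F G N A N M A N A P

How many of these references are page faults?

7

S → fault, frames (S)
F → fault, frames (S F)
S → hit
G → fault, frames (S F G)
F → hit
G → hit
N → fault, frames (S F G N)
A → fault, frames (S F G N A)
N → hit
M → fault, evict G, frames (S F N A M)
A → hit
N → hit
A → hit
P → fault, evict M, frames (S F N A P)
Page faults: 7.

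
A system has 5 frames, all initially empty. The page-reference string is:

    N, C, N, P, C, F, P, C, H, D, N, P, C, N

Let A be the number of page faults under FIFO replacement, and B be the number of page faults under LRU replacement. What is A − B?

1

Under FIFO: F F . F . F . . F F F . F . → 8 faults.
Under LRU: F F . F . F . . F F F . . . → 7 faults.
A − B = 8 − 7 = 1.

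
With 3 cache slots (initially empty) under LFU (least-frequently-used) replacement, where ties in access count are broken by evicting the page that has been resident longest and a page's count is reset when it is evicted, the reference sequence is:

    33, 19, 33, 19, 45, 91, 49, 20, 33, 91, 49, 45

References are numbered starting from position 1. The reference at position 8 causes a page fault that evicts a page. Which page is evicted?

49

pos 1: 33: miss, frames {33}
pos 2: 19: miss, frames {33,19}
pos 3: 33: hit
pos 4: 19: hit
pos 5: 45: miss, frames {33,19,45}
pos 6: 91: miss, evict 45, frames {33,19,91}
pos 7: 49: miss, evict 91, frames {33,19,49}
pos 8: 20: miss, evict 49, frames {33,19,20}
At position 8, page 49 is evicted.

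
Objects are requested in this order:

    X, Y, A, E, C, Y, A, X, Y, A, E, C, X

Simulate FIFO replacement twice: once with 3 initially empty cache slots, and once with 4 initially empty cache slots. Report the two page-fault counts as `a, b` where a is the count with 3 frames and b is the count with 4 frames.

3 frames: F F F F F F F F . . F F . → 10 faults.
4 frames: F F F F F . . F F F F F F → 11 faults.
11 > 10: adding a frame increased faults — Belady's anomaly.

10, 11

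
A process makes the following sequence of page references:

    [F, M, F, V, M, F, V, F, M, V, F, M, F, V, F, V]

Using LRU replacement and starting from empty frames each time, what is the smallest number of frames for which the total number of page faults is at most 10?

3

f=1: 16 faults
f=2: 11 faults
f=3: 3 faults
Smallest f with faults ≤ 10 is 3.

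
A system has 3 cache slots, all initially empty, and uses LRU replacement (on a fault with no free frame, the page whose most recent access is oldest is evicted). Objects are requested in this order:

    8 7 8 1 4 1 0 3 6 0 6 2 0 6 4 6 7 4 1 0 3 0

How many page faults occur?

13

8 -> miss, frames (8)
7 -> miss, frames (8 7)
8 -> hit
1 -> miss, frames (7 8 1)
4 -> miss, evict 7, frames (8 1 4)
1 -> hit
0 -> miss, evict 8, frames (4 1 0)
3 -> miss, evict 4, frames (1 0 3)
6 -> miss, evict 1, frames (0 3 6)
0 -> hit
6 -> hit
2 -> miss, evict 3, frames (0 6 2)
0 -> hit
6 -> hit
4 -> miss, evict 2, frames (0 6 4)
6 -> hit
7 -> miss, evict 0, frames (4 6 7)
4 -> hit
1 -> miss, evict 6, frames (7 4 1)
0 -> miss, evict 7, frames (4 1 0)
3 -> miss, evict 4, frames (1 0 3)
0 -> hit
Page faults: 13.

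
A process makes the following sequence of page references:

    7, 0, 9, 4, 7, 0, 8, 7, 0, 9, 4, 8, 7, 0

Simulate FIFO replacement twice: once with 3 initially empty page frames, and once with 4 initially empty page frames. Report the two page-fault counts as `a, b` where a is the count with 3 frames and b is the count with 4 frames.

3 frames: F F F F F F F . . F F . F F → 11 faults.
4 frames: F F F F . . F F F F F F F F → 12 faults.
12 > 11: adding a frame increased faults — Belady's anomaly.

11, 12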